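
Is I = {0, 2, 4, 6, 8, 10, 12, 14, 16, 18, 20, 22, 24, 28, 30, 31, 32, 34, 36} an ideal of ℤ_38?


Check ideal conditions for I = {0, 2, 4, 6, 8, 10, 12, 14, 16, 18, 20, 22, 24, 28, 30, 31, 32, 34, 36} in ℤ_38:
(1) I is an additive subgroup? No
(2) For r ∈ ℤ_38 and a ∈ I: r·a ∈ I? No  [counterexample: r=2, a=32, r·a mod 38 = 26 ∉ I]

No, I is not an ideal of ℤ_38


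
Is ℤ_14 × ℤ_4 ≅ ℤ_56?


Comparing ℤ_14 × ℤ_4 and ℤ_56:
gcd(14,4) = 2 ≠ 1. Max element order in ℤ_14×ℤ_4 is lcm(14,4) = 28 < 56, so it has no element of order 56

No, ℤ_14 × ℤ_4 ≇ ℤ_56


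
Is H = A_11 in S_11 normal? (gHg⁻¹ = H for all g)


H = A_11 in S_11
A_11 has index 2 in S_11, and every subgroup of index 2 is normal

Yes, normal subgroup


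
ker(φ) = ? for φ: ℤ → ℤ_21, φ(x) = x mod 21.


Kernel = preimage of identity
ker(φ) = {x ∈ ℤ : x ≡ 0 (mod 21)} = 21ℤ = {0, ±21, ±42, ...}

ker(φ) = 21ℤ


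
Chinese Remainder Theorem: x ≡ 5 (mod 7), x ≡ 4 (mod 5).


m₁ = 7, m₂ = 5, gcd = 1, so CRT applies. M = m₁·m₂ = 35
Let M₁ = M/m₁ = 5, M₂ = M/m₂ = 7
Find y₁ ≡ M₁⁻¹ (mod m₁): 5⁻¹ ≡ 3 (mod 7)
Find y₂ ≡ M₂⁻¹ (mod m₂): 7⁻¹ ≡ 3 (mod 5)
x = a₁·M₁·y₁ + a₂·M₂·y₂ = 5·5·3 + 4·7·3 = 159
Reduce mod 35: x ≡ 19
Check: 19 mod 7 = 5 ✓, 19 mod 5 = 4 ✓

x ≡ 19 (mod 35)


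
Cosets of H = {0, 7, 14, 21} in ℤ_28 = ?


H = {0, 7, 14, 21}, |H| = 4
Number of cosets = |G|/|H| = 28/4 = 7
0 + H = {0, 7, 14, 21}
1 + H = {1, 8, 15, 22}
2 + H = {2, 9, 16, 23}
3 + H = {3, 10, 17, 24}
4 + H = {4, 11, 18, 25}
5 + H = {5, 12, 19, 26}
6 + H = {6, 13, 20, 27}

Cosets: 0+H={0,7,14,21}; 1+H={1,8,15,22}; 2+H={2,9,16,23}; 3+H={3,10,17,24}; 4+H={4,11,18,25}; 5+H={5,12,19,26}; 6+H={6,13,20,27}


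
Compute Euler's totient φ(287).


Factor n: 287 = 7 × 41
φ(n) = n · ∏(1 - 1/p) over distinct primes p | n
φ(287) = 287 · (1 - 1/7) · (1 - 1/41) = 240

φ(287) = 240


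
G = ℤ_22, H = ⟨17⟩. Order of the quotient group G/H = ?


|⟨17⟩| = n / gcd(17, 22) = 22 / 1 = 22
H is normal (ℤ_22 is abelian).
|G/H| = |G| / |H| = 22 / 22 = 1

|G/H| = 1


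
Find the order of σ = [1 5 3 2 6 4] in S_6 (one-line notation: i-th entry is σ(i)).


Cycle decomposition: (2 5 6 4)
Cycle lengths: 4
Order = lcm(4) = 4

ord(σ) = 4


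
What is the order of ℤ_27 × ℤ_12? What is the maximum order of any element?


|ℤ_27 × ℤ_12| = 27 × 12 = 324
Max element order = lcm(27,12) = 108
Cyclic? No (gcd=3)

|ℤ_27×ℤ_12| = 324, max element order = 108


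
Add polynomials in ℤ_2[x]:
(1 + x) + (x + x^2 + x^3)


Add coefficients mod 2:
x^0: 1 + 0 = 1 (mod 2)
x^1: 1 + 1 = 0 (mod 2)
x^2: 0 + 1 = 1 (mod 2)
x^3: 0 + 1 = 1 (mod 2)
Result: 1 + x^2 + x^3

f + g = 1 + x^2 + x^3


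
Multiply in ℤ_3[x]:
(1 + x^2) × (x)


Expand and collect like terms; reduce coefficients mod 3:
x^0: 1·0 = 0 ≡ 0 (mod 3)
x^1: 1·1 + 0·0 = 1 ≡ 1 (mod 3)
x^2: 0·1 + 1·0 = 0 ≡ 0 (mod 3)
x^3: 1·1 = 1 ≡ 1 (mod 3)
Result: x + x^3

f · g = x + x^3


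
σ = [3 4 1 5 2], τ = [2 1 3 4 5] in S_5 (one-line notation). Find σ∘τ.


σ∘τ: apply τ first, then σ
1 →τ 2 →σ 4
2 →τ 1 →σ 3
3 →τ 3 →σ 1
4 →τ 4 →σ 5
5 →τ 5 →σ 2

σ∘τ = [4 3 1 5 2]


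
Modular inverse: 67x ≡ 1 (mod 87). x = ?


Use the extended Euclidean algorithm to write 1 = 67·s + 87·t; then s mod 87 is the inverse.
Euclidean algorithm:
  67 = 0·87 + 67
  87 = 1·67 + 20
  67 = 3·20 + 7
  20 = 2·7 + 6
  7 = 1·6 + 1
  6 = 6·1 + 0
gcd(67,87) = 1
Back-substitution gives: 67·(13) + 87·(-10) = 1
So 67⁻¹ ≡ 13 ≡ 13 (mod 87)
Check: 67 × 13 = 871 ≡ 1 (mod 87) ✓

67⁻¹ ≡ 13 (mod 87)


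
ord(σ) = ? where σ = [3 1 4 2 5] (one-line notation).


Cycle decomposition: (1 3 4 2)
Cycle lengths: 4
Order = lcm(4) = 4

ord(σ) = 4


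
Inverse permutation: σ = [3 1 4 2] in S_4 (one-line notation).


To find σ⁻¹, swap domain and range:
σ(1) = 3 → σ⁻¹(3) = 1
σ(2) = 1 → σ⁻¹(1) = 2
σ(3) = 4 → σ⁻¹(4) = 3
σ(4) = 2 → σ⁻¹(2) = 4

σ⁻¹ = [2 4 1 3]


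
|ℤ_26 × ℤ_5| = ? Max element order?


|ℤ_26 × ℤ_5| = 26 × 5 = 130
Max element order = lcm(26,5) = 130
Cyclic? Yes (gcd=1)

|ℤ_26×ℤ_5| = 130, max element order = 130


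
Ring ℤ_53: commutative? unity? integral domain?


ℤ_53 is a commutative ring with unity 1; 53 is prime, so ℤ_53 is a field (hence an integral domain)
Commutative: Yes
Integral domain: Yes
Has unity: Yes

ℤ_53: Commutative=Yes, Unity=Yes


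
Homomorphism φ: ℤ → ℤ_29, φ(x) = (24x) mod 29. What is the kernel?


Kernel = preimage of identity
ker(φ) = {x ∈ ℤ : 24x ≡ 0 (mod 29)}. gcd(24,29) = 1, so 24x ≡ 0 (mod 29) ⟺ x ≡ 0 (mod 29/1 = 29). Hence ker(φ) = 29ℤ

ker(φ) = 29ℤ


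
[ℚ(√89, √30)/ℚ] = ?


[ℚ(√89,√30):ℚ] = [ℚ(√89,√30):ℚ(√89)]·[ℚ(√89):ℚ] = 2·2 = 4

[ℚ(√89, √30)/ℚ] = 4


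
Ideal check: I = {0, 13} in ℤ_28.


Check ideal conditions for I = {0, 13} in ℤ_28:
(1) I is an additive subgroup? No
(2) For r ∈ ℤ_28 and a ∈ I: r·a ∈ I? No  [counterexample: r=2, a=13, r·a mod 28 = 26 ∉ I]

No, I is not an ideal of ℤ_28


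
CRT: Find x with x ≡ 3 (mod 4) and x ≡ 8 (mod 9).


m₁ = 4, m₂ = 9, gcd = 1, so CRT applies. M = m₁·m₂ = 36
Let M₁ = M/m₁ = 9, M₂ = M/m₂ = 4
Find y₁ ≡ M₁⁻¹ (mod m₁): 9⁻¹ ≡ 1 (mod 4)
Find y₂ ≡ M₂⁻¹ (mod m₂): 4⁻¹ ≡ 7 (mod 9)
x = a₁·M₁·y₁ + a₂·M₂·y₂ = 3·9·1 + 8·4·7 = 251
Reduce mod 36: x ≡ 35
Check: 35 mod 4 = 3 ✓, 35 mod 9 = 8 ✓

x ≡ 35 (mod 36)


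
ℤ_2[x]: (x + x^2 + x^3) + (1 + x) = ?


Add coefficients mod 2:
x^0: 0 + 1 = 1 (mod 2)
x^1: 1 + 1 = 0 (mod 2)
x^2: 1 + 0 = 1 (mod 2)
x^3: 1 + 0 = 1 (mod 2)
Result: 1 + x^2 + x^3

f + g = 1 + x^2 + x^3


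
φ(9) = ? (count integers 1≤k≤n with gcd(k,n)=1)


φ(n) = count of k ∈ {1,...,n} with gcd(k,n)=1
Coprimes to 9: {1, 2, 4, 5, 7, 8}
Count: 6

φ(9) = 6


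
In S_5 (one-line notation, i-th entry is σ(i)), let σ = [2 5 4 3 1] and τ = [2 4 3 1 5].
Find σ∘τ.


σ∘τ: apply τ first, then σ
1 →τ 2 →σ 5
2 →τ 4 →σ 3
3 →τ 3 →σ 4
4 →τ 1 →σ 2
5 →τ 5 →σ 1

σ∘τ = [5 3 4 2 1]


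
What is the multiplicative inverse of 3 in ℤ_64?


Use the extended Euclidean algorithm to write 1 = 3·s + 64·t; then s mod 64 is the inverse.
Euclidean algorithm:
  3 = 0·64 + 3
  64 = 21·3 + 1
  3 = 3·1 + 0
gcd(3,64) = 1
Back-substitution gives: 3·(-21) + 64·(1) = 1
So 3⁻¹ ≡ -21 ≡ 43 (mod 64)
Check: 3 × 43 = 129 ≡ 1 (mod 64) ✓

3⁻¹ ≡ 43 (mod 64)


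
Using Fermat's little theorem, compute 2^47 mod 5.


Fermat's little theorem: if p is prime and gcd(a,p)=1, then a^(p-1) ≡ 1 (mod p)
p = 5 is prime, gcd(2,5) = 1
Reduce exponent: 47 mod 4 = 3
So 2^47 ≡ 2^3 (mod 5)
2^3 mod 5 = 3

2^47 ≡ 3 (mod 5)


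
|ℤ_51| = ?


ℤ_n has n elements.

|ℤ_51| = 51


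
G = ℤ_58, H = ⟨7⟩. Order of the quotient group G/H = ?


|⟨7⟩| = n / gcd(7, 58) = 58 / 1 = 58
H is normal (ℤ_58 is abelian).
|G/H| = |G| / |H| = 58 / 58 = 1

|G/H| = 1


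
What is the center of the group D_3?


Z(G) = {g ∈ G | gx = xg for all x ∈ G}
For odd n, Z(D_n) = {e}: no nontrivial rotation commutes with all reflections

Z(D_3) = {e}


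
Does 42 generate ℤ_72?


g generates ℤ_n iff gcd(g, n) = 1
gcd(42, 72) = 6
Since gcd = 6 ≠ 1, ⟨42⟩ has order 12 < 72, so 42 is not a generator.

No, 42 does not generate ℤ_72


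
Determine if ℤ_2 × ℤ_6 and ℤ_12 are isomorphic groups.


Comparing ℤ_2 × ℤ_6 and ℤ_12:
gcd(2,6) = 2 ≠ 1. Max element order in ℤ_2×ℤ_6 is lcm(2,6) = 6 < 12, so it has no element of order 12

No, ℤ_2 × ℤ_6 ≇ ℤ_12


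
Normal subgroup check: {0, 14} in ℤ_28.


H = {0, 14} in ℤ_28
ℤ_28 is abelian; every subgroup of an abelian group is normal

Yes, normal subgroup


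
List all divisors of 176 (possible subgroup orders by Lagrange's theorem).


Lagrange's theorem: |H| divides |G|
|G| = 176
Divisors of 176: 1, 2, 4, 8, 11, 16, 22, 44, 88, 176

Possible subgroup orders: {1, 2, 4, 8, 11, 16, 22, 44, 88, 176}


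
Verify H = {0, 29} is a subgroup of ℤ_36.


Subgroup test for H = {0, 29} in (ℤ_36, +):
(1) 0 ∈ H? Yes
(2) Closure: for all a,b ∈ H, (a+b) mod 36 ∈ H? No  [counterexample: 29 + 29 = 22 ∉ H]
(3) Inverses: for all a ∈ H, -a mod 36 ∈ H? No

No, H is not a subgroup of ℤ_36


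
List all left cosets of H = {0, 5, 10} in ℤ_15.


H = {0, 5, 10}, |H| = 3
Number of cosets = |G|/|H| = 15/3 = 5
0 + H = {0, 5, 10}
1 + H = {1, 6, 11}
2 + H = {2, 7, 12}
3 + H = {3, 8, 13}
4 + H = {4, 9, 14}

Cosets: 0+H={0,5,10}; 1+H={1,6,11}; 2+H={2,7,12}; 3+H={3,8,13}; 4+H={4,9,14}


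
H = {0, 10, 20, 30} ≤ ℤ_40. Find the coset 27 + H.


27 + H = {27 + h (mod 40) : h ∈ H}
27+0=27, 27+10=37, 27+20=7, 27+30=17
27 + H = {7, 17, 27, 37} = 7 + H

27 + H = {7, 17, 27, 37}


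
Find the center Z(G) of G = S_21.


Z(G) = {g ∈ G | gx = xg for all x ∈ G}
S_n is non-abelian for n ≥ 3; Z(S_21) is trivial

Z(S_21) = {e}


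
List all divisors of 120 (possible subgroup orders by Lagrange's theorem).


Lagrange's theorem: |H| divides |G|
|G| = 120
Divisors of 120: 1, 2, 3, 4, 5, 6, 8, 10, 12, 15, 20, 24, 30, 40, 60, 120

Possible subgroup orders: {1, 2, 3, 4, 5, 6, 8, 10, 12, 15, 20, 24, 30, 40, 60, 120}


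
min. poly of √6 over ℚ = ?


√6 satisfies x² - 6 = 0, irreducible over ℚ since 6 is squarefree

Minimal polynomial: x² - 6


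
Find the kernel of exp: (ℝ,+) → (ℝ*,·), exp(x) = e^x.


Kernel = preimage of identity
ker(exp) = {x ∈ ℝ | e^x = 1} = {0}

ker(exp) = {0}


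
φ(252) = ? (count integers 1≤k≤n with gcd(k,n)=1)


Factor n: 252 = 2^2 × 3^2 × 7
φ(n) = n · ∏(1 - 1/p) over distinct primes p | n
φ(252) = 252 · (1 - 1/2) · (1 - 1/3) · (1 - 1/7) = 72

φ(252) = 72


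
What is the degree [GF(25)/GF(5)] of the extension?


GF(25) = GF(5^2), so the extension degree is 2

[GF(25)/GF(5)] = 2


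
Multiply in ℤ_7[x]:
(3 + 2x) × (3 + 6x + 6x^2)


Expand and collect like terms; reduce coefficients mod 7:
x^0: 3·3 = 9 ≡ 2 (mod 7)
x^1: 3·6 + 2·3 = 24 ≡ 3 (mod 7)
x^2: 3·6 + 2·6 = 30 ≡ 2 (mod 7)
x^3: 2·6 = 12 ≡ 5 (mod 7)
Result: 2 + 3x + 2x^2 + 5x^3

f · g = 2 + 3x + 2x^2 + 5x^3


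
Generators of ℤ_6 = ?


g generates ℤ_n iff gcd(g,n) = 1
Checking each g ∈ {1,...,5}:
gcd(1,6) = 1
gcd(2,6) = 2
gcd(3,6) = 3
gcd(4,6) = 2
gcd(5,6) = 1
Generators: {1, 5}
Number of generators = φ(6) = 2

Generators of ℤ_6 = {1, 5}


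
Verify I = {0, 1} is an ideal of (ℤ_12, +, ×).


Check ideal conditions for I = {0, 1} in ℤ_12:
(1) I is an additive subgroup? No
(2) For r ∈ ℤ_12 and a ∈ I: r·a ∈ I? No  [counterexample: r=2, a=1, r·a mod 12 = 2 ∉ I]

No, I is not an ideal of ℤ_12


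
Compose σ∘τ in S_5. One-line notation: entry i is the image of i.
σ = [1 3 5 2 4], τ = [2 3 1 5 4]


σ∘τ: apply τ first, then σ
1 →τ 2 →σ 3
2 →τ 3 →σ 5
3 →τ 1 →σ 1
4 →τ 5 →σ 4
5 →τ 4 →σ 2

σ∘τ = [3 5 1 4 2]


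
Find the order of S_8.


|S_n| = n! (number of permutations of n symbols)
|S_8| = 8! = 40320

|S_8| = 40320


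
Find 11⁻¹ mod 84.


Use the extended Euclidean algorithm to write 1 = 11·s + 84·t; then s mod 84 is the inverse.
Euclidean algorithm:
  11 = 0·84 + 11
  84 = 7·11 + 7
  11 = 1·7 + 4
  7 = 1·4 + 3
  4 = 1·3 + 1
  3 = 3·1 + 0
gcd(11,84) = 1
Back-substitution gives: 11·(23) + 84·(-3) = 1
So 11⁻¹ ≡ 23 ≡ 23 (mod 84)
Check: 11 × 23 = 253 ≡ 1 (mod 84) ✓

11⁻¹ ≡ 23 (mod 84)


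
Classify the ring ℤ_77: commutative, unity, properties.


ℤ_77 is a commutative ring with unity 1; 77 = 7×11 is composite, so 7·11 ≡ 0 gives zero divisors (not an integral domain)
Commutative: Yes
Integral domain: No
Has unity: Yes

ℤ_77: Commutative=Yes, Unity=Yes


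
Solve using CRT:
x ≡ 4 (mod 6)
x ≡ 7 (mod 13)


m₁ = 6, m₂ = 13, gcd = 1, so CRT applies. M = m₁·m₂ = 78
Let M₁ = M/m₁ = 13, M₂ = M/m₂ = 6
Find y₁ ≡ M₁⁻¹ (mod m₁): 13⁻¹ ≡ 1 (mod 6)
Find y₂ ≡ M₂⁻¹ (mod m₂): 6⁻¹ ≡ 11 (mod 13)
x = a₁·M₁·y₁ + a₂·M₂·y₂ = 4·13·1 + 7·6·11 = 514
Reduce mod 78: x ≡ 46
Check: 46 mod 6 = 4 ✓, 46 mod 13 = 7 ✓

x ≡ 46 (mod 78)


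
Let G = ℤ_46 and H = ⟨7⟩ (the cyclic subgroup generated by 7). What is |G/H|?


|⟨7⟩| = n / gcd(7, 46) = 46 / 1 = 46
H is normal (ℤ_46 is abelian).
|G/H| = |G| / |H| = 46 / 46 = 1

|G/H| = 1


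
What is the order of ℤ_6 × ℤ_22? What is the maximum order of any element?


|ℤ_6 × ℤ_22| = 6 × 22 = 132
Max element order = lcm(6,22) = 66
Cyclic? No (gcd=2)

|ℤ_6×ℤ_22| = 132, max element order = 66


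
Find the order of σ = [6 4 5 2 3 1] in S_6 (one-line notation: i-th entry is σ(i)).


Cycle decomposition: (1 6) (2 4) (3 5)
Cycle lengths: 2, 2, 2
Order = lcm(2, 2, 2) = 2

ord(σ) = 2


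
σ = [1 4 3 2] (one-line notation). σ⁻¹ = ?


To find σ⁻¹, swap domain and range:
σ(1) = 1 → σ⁻¹(1) = 1
σ(2) = 4 → σ⁻¹(4) = 2
σ(3) = 3 → σ⁻¹(3) = 3
σ(4) = 2 → σ⁻¹(2) = 4

σ⁻¹ = [1 4 3 2]


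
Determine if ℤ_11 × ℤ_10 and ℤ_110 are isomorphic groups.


Comparing ℤ_11 × ℤ_10 and ℤ_110:
gcd(11,10) = 1, so ℤ_11 × ℤ_10 ≅ ℤ_110 (CRT)

Yes, ℤ_11 × ℤ_10 ≅ ℤ_110


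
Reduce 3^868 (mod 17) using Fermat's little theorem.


Fermat's little theorem: if p is prime and gcd(a,p)=1, then a^(p-1) ≡ 1 (mod p)
p = 17 is prime, gcd(3,17) = 1
Reduce exponent: 868 mod 16 = 4
So 3^868 ≡ 3^4 (mod 17)
3^4 mod 17 = 13

3^868 ≡ 13 (mod 17)


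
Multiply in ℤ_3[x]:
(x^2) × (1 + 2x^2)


Expand and collect like terms; reduce coefficients mod 3:
x^0: 0·1 = 0 ≡ 0 (mod 3)
x^1: 0·0 + 0·1 = 0 ≡ 0 (mod 3)
x^2: 0·2 + 0·0 + 1·1 = 1 ≡ 1 (mod 3)
x^3: 0·2 + 1·0 = 0 ≡ 0 (mod 3)
x^4: 1·2 = 2 ≡ 2 (mod 3)
Result: x^2 + 2x^4

f · g = x^2 + 2x^4


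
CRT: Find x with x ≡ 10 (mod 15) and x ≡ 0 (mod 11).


m₁ = 15, m₂ = 11, gcd = 1, so CRT applies. M = m₁·m₂ = 165
Let M₁ = M/m₁ = 11, M₂ = M/m₂ = 15
Find y₁ ≡ M₁⁻¹ (mod m₁): 11⁻¹ ≡ 11 (mod 15)
Find y₂ ≡ M₂⁻¹ (mod m₂): 15⁻¹ ≡ 3 (mod 11)
x = a₁·M₁·y₁ + a₂·M₂·y₂ = 10·11·11 + 0·15·3 = 1210
Reduce mod 165: x ≡ 55
Check: 55 mod 15 = 10 ✓, 55 mod 11 = 0 ✓

x ≡ 55 (mod 165)


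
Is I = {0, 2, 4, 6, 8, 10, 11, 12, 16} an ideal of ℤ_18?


Check ideal conditions for I = {0, 2, 4, 6, 8, 10, 11, 12, 16} in ℤ_18:
(1) I is an additive subgroup? No
(2) For r ∈ ℤ_18 and a ∈ I: r·a ∈ I? No  [counterexample: r=2, a=16, r·a mod 18 = 14 ∉ I]

No, I is not an ideal of ℤ_18


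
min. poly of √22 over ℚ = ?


√22 satisfies x² - 22 = 0, irreducible over ℚ since 22 is squarefree

Minimal polynomial: x² - 22


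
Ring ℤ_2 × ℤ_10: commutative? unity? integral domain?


Direct product ring; commutative with unity (1,1); but (1,0)·(0,1) = (0,0) gives zero divisors, so not an integral domain
Commutative: Yes
Integral domain: No
Has unity: Yes

ℤ_2 × ℤ_10: Commutative=Yes, Unity=Yes


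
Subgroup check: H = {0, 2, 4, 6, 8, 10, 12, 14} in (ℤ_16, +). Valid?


Subgroup test for H = {0, 2, 4, 6, 8, 10, 12, 14} in (ℤ_16, +):
(1) 0 ∈ H? Yes
(2) Closure: for all a,b ∈ H, (a+b) mod 16 ∈ H? Yes
(3) Inverses: for all a ∈ H, -a mod 16 ∈ H? Yes

Yes, H is a subgroup of ℤ_16


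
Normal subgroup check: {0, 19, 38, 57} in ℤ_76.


H = {0, 19, 38, 57} in ℤ_76
ℤ_76 is abelian; every subgroup of an abelian group is normal

Yes, normal subgroup


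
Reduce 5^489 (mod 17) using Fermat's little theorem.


Fermat's little theorem: if p is prime and gcd(a,p)=1, then a^(p-1) ≡ 1 (mod p)
p = 17 is prime, gcd(5,17) = 1
Reduce exponent: 489 mod 16 = 9
So 5^489 ≡ 5^9 (mod 17)
5^9 mod 17 = 12

5^489 ≡ 12 (mod 17)


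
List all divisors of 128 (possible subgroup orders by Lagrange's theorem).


Lagrange's theorem: |H| divides |G|
|G| = 128
Divisors of 128: 1, 2, 4, 8, 16, 32, 64, 128

Possible subgroup orders: {1, 2, 4, 8, 16, 32, 64, 128}


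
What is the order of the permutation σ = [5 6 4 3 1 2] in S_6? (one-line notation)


Cycle decomposition: (1 5) (2 6) (3 4)
Cycle lengths: 2, 2, 2
Order = lcm(2, 2, 2) = 2

ord(σ) = 2


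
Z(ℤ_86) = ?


Z(G) = {g ∈ G | gx = xg for all x ∈ G}
ℤ_86 is abelian, so Z(G) = G

Z(ℤ_86) = ℤ_86


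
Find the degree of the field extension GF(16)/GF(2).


GF(16) = GF(2^4), so the extension degree is 4

[GF(16)/GF(2)] = 4


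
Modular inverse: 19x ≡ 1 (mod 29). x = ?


Use the extended Euclidean algorithm to write 1 = 19·s + 29·t; then s mod 29 is the inverse.
Euclidean algorithm:
  19 = 0·29 + 19
  29 = 1·19 + 10
  19 = 1·10 + 9
  10 = 1·9 + 1
  9 = 9·1 + 0
gcd(19,29) = 1
Back-substitution gives: 19·(-3) + 29·(2) = 1
So 19⁻¹ ≡ -3 ≡ 26 (mod 29)
Check: 19 × 26 = 494 ≡ 1 (mod 29) ✓

19⁻¹ ≡ 26 (mod 29)


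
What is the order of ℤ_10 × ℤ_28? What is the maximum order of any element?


|ℤ_10 × ℤ_28| = 10 × 28 = 280
Max element order = lcm(10,28) = 140
Cyclic? No (gcd=2)

|ℤ_10×ℤ_28| = 280, max element order = 140


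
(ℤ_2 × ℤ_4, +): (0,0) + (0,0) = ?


Operation: componentwise addition mod (2, 4)
(0,0) + (0,0) = ((a₁+b₁) mod 2, (a₂+b₂) mod 4) with a = (0,0), b = (0,0)

(0,0) + (0,0) = (0,0)


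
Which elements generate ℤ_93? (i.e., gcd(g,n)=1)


g generates ℤ_n iff gcd(g,n) = 1
Prime factors of 93: 3, 31
Generators are g ∈ {1,...,92} not divisible by any of these primes.
Generators: {1, 2, 4, 5, 7, 8, 10, 11, 13, 14, 16, 17, 19, 20, 22, 23, 25, 26, 28, 29, 32, 34, 35, 37, 38, 40, 41, 43, 44, 46, 47, 49, 50, 52, 53, 55, 56, 58, 59, 61, 64, 65, 67, 68, 70, 71, 73, 74, 76, 77, 79, 80, 82, 83, 85, 86, 88, 89, 91, 92}
Number of generators = φ(93) = 60

Generators of ℤ_93 = {1, 2, 4, 5, 7, 8, 10, 11, 13, 14, 16, 17, 19, 20, 22, 23, 25, 26, 28, 29, 32, 34, 35, 37, 38, 40, 41, 43, 44, 46, 47, 49, 50, 52, 53, 55, 56, 58, 59, 61, 64, 65, 67, 68, 70, 71, 73, 74, 76, 77, 79, 80, 82, 83, 85, 86, 88, 89, 91, 92}


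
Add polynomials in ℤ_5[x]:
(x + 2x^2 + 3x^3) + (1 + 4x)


Add coefficients mod 5:
x^0: 0 + 1 = 1 (mod 5)
x^1: 1 + 4 = 0 (mod 5)
x^2: 2 + 0 = 2 (mod 5)
x^3: 3 + 0 = 3 (mod 5)
Result: 1 + 2x^2 + 3x^3

f + g = 1 + 2x^2 + 3x^3


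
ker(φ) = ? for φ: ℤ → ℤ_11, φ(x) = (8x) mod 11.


Kernel = preimage of identity
ker(φ) = {x ∈ ℤ : 8x ≡ 0 (mod 11)}. gcd(8,11) = 1, so 8x ≡ 0 (mod 11) ⟺ x ≡ 0 (mod 11/1 = 11). Hence ker(φ) = 11ℤ

ker(φ) = 11ℤ


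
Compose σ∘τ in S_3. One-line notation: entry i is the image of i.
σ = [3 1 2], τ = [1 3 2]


σ∘τ: apply τ first, then σ
1 →τ 1 →σ 3
2 →τ 3 →σ 2
3 →τ 2 →σ 1

σ∘τ = [3 2 1]


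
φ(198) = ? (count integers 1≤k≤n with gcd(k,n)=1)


Factor n: 198 = 2 × 3^2 × 11
φ(n) = n · ∏(1 - 1/p) over distinct primes p | n
φ(198) = 198 · (1 - 1/2) · (1 - 1/3) · (1 - 1/11) = 60

φ(198) = 60


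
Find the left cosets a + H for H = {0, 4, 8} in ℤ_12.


H = {0, 4, 8}, |H| = 3
Number of cosets = |G|/|H| = 12/3 = 4
0 + H = {0, 4, 8}
1 + H = {1, 5, 9}
2 + H = {2, 6, 10}
3 + H = {3, 7, 11}

Cosets: 0+H={0,4,8}; 1+H={1,5,9}; 2+H={2,6,10}; 3+H={3,7,11}


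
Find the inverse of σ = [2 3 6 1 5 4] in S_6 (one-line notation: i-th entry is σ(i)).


To find σ⁻¹, swap domain and range:
σ(1) = 2 → σ⁻¹(2) = 1
σ(2) = 3 → σ⁻¹(3) = 2
σ(3) = 6 → σ⁻¹(6) = 3
σ(4) = 1 → σ⁻¹(1) = 4
σ(5) = 5 → σ⁻¹(5) = 5
σ(6) = 4 → σ⁻¹(4) = 6

σ⁻¹ = [4 1 2 6 5 3]


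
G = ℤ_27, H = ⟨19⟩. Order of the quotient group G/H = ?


|⟨19⟩| = n / gcd(19, 27) = 27 / 1 = 27
H is normal (ℤ_27 is abelian).
|G/H| = |G| / |H| = 27 / 27 = 1

|G/H| = 1


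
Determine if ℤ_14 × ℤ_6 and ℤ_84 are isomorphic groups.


Comparing ℤ_14 × ℤ_6 and ℤ_84:
gcd(14,6) = 2 ≠ 1. Max element order in ℤ_14×ℤ_6 is lcm(14,6) = 42 < 84, so it has no element of order 84

No, ℤ_14 × ℤ_6 ≇ ℤ_84


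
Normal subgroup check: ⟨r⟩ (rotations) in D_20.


H = ⟨r⟩ (rotations) in D_20
The rotation subgroup ⟨r⟩ has index 2 in D_20, so it is normal

Yes, normal subgroup


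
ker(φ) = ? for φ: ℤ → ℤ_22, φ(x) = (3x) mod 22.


Kernel = preimage of identity
ker(φ) = {x ∈ ℤ : 3x ≡ 0 (mod 22)}. gcd(3,22) = 1, so 3x ≡ 0 (mod 22) ⟺ x ≡ 0 (mod 22/1 = 22). Hence ker(φ) = 22ℤ

ker(φ) = 22ℤ


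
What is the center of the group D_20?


Z(G) = {g ∈ G | gx = xg for all x ∈ G}
For even n, Z(D_n) = {e, r^(n/2)}: the 180° rotation r^10 commutes with every reflection and rotation

Z(D_20) = {e, r^10}


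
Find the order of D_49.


|D_n| = 2n (n rotations and n reflections)
|D_49| = 2×49 = 98

|D_49| = 98


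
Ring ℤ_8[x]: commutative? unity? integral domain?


ℤ_8 has zero divisors (2·4 ≡ 0), and these lift to constant zero divisors in ℤ_8[x]; so not an integral domain
Commutative: Yes
Integral domain: No
Has unity: Yes

ℤ_8[x]: Commutative=Yes, Unity=Yes


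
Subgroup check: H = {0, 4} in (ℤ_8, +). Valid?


Subgroup test for H = {0, 4} in (ℤ_8, +):
(1) 0 ∈ H? Yes
(2) Closure: for all a,b ∈ H, (a+b) mod 8 ∈ H? Yes
(3) Inverses: for all a ∈ H, -a mod 8 ∈ H? Yes

Yes, H is a subgroup of ℤ_8


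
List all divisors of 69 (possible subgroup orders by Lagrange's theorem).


Lagrange's theorem: |H| divides |G|
|G| = 69
Divisors of 69: 1, 3, 23, 69

Possible subgroup orders: {1, 3, 23, 69}


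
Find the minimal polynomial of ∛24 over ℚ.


∛24 satisfies x³ - 24 = 0, irreducible over ℚ (no rational root; 24 is not a perfect cube)

Minimal polynomial: x³ - 24


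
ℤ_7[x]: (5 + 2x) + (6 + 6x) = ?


Add coefficients mod 7:
x^0: 5 + 6 = 4 (mod 7)
x^1: 2 + 6 = 1 (mod 7)
Result: 4 + x

f + g = 4 + x


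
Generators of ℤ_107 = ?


g generates ℤ_n iff gcd(g,n) = 1
Prime factors of 107: 107
Generators are g ∈ {1,...,106} not divisible by any of these primes.
Generators: {1, 2, 3, 4, 5, 6, 7, 8, 9, 10, 11, 12, 13, 14, 15, 16, 17, 18, 19, 20, 21, 22, 23, 24, 25, 26, 27, 28, 29, 30, 31, 32, 33, 34, 35, 36, 37, 38, 39, 40, 41, 42, 43, 44, 45, 46, 47, 48, 49, 50, 51, 52, 53, 54, 55, 56, 57, 58, 59, 60, 61, 62, 63, 64, 65, 66, 67, 68, 69, 70, 71, 72, 73, 74, 75, 76, 77, 78, 79, 80, 81, 82, 83, 84, 85, 86, 87, 88, 89, 90, 91, 92, 93, 94, 95, 96, 97, 98, 99, 100, 101, 102, 103, 104, 105, 106}
Number of generators = φ(107) = 106

Generators of ℤ_107 = {1, 2, 3, 4, 5, 6, 7, 8, 9, 10, 11, 12, 13, 14, 15, 16, 17, 18, 19, 20, 21, 22, 23, 24, 25, 26, 27, 28, 29, 30, 31, 32, 33, 34, 35, 36, 37, 38, 39, 40, 41, 42, 43, 44, 45, 46, 47, 48, 49, 50, 51, 52, 53, 54, 55, 56, 57, 58, 59, 60, 61, 62, 63, 64, 65, 66, 67, 68, 69, 70, 71, 72, 73, 74, 75, 76, 77, 78, 79, 80, 81, 82, 83, 84, 85, 86, 87, 88, 89, 90, 91, 92, 93, 94, 95, 96, 97, 98, 99, 100, 101, 102, 103, 104, 105, 106}


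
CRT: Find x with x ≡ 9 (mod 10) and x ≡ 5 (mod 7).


m₁ = 10, m₂ = 7, gcd = 1, so CRT applies. M = m₁·m₂ = 70
Let M₁ = M/m₁ = 7, M₂ = M/m₂ = 10
Find y₁ ≡ M₁⁻¹ (mod m₁): 7⁻¹ ≡ 3 (mod 10)
Find y₂ ≡ M₂⁻¹ (mod m₂): 10⁻¹ ≡ 5 (mod 7)
x = a₁·M₁·y₁ + a₂·M₂·y₂ = 9·7·3 + 5·10·5 = 439
Reduce mod 70: x ≡ 19
Check: 19 mod 10 = 9 ✓, 19 mod 7 = 5 ✓

x ≡ 19 (mod 70)


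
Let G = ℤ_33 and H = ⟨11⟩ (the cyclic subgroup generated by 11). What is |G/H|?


|⟨11⟩| = n / gcd(11, 33) = 33 / 11 = 3
H is normal (ℤ_33 is abelian).
|G/H| = |G| / |H| = 33 / 3 = 11

|G/H| = 11


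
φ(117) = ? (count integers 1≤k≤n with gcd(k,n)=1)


Factor n: 117 = 3^2 × 13
φ(n) = n · ∏(1 - 1/p) over distinct primes p | n
φ(117) = 117 · (1 - 1/3) · (1 - 1/13) = 72

φ(117) = 72


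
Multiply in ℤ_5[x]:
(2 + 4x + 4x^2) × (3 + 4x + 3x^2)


Expand and collect like terms; reduce coefficients mod 5:
x^0: 2·3 = 6 ≡ 1 (mod 5)
x^1: 2·4 + 4·3 = 20 ≡ 0 (mod 5)
x^2: 2·3 + 4·4 + 4·3 = 34 ≡ 4 (mod 5)
x^3: 4·3 + 4·4 = 28 ≡ 3 (mod 5)
x^4: 4·3 = 12 ≡ 2 (mod 5)
Result: 1 + 4x^2 + 3x^3 + 2x^4

f · g = 1 + 4x^2 + 3x^3 + 2x^4


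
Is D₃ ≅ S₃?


Comparing D₃ and S₃:
Both are the unique non-abelian group of order 6

Yes, D₃ ≅ S₃


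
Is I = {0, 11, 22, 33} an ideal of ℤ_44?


Check ideal conditions for I = {0, 11, 22, 33} in ℤ_44:
(1) I is an additive subgroup? Yes
(2) For r ∈ ℤ_44 and a ∈ I: r·a ∈ I? Yes

Yes, I is an ideal of ℤ_44


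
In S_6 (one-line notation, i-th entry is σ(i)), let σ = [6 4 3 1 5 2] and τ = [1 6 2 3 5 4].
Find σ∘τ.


σ∘τ: apply τ first, then σ
1 →τ 1 →σ 6
2 →τ 6 →σ 2
3 →τ 2 →σ 4
4 →τ 3 →σ 3
5 →τ 5 →σ 5
6 →τ 4 →σ 1

σ∘τ = [6 2 4 3 5 1]


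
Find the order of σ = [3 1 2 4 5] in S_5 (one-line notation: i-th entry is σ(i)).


Cycle decomposition: (1 3 2)
Cycle lengths: 3
Order = lcm(3) = 3

ord(σ) = 3


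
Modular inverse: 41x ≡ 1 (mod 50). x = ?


Use the extended Euclidean algorithm to write 1 = 41·s + 50·t; then s mod 50 is the inverse.
Euclidean algorithm:
  41 = 0·50 + 41
  50 = 1·41 + 9
  41 = 4·9 + 5
  9 = 1·5 + 4
  5 = 1·4 + 1
  4 = 4·1 + 0
gcd(41,50) = 1
Back-substitution gives: 41·(11) + 50·(-9) = 1
So 41⁻¹ ≡ 11 ≡ 11 (mod 50)
Check: 41 × 11 = 451 ≡ 1 (mod 50) ✓

41⁻¹ ≡ 11 (mod 50)


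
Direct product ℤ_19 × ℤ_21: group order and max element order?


|ℤ_19 × ℤ_21| = 19 × 21 = 399
Max element order = lcm(19,21) = 399
Cyclic? Yes (gcd=1)

|ℤ_19×ℤ_21| = 399, max element order = 399


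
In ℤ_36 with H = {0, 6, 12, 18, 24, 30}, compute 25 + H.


25 + H = {25 + h (mod 36) : h ∈ H}
25+0=25, 25+6=31, 25+12=1, 25+18=7, 25+24=13, 25+30=19
25 + H = {1, 7, 13, 19, 25, 31} = 1 + H

25 + H = {1, 7, 13, 19, 25, 31}


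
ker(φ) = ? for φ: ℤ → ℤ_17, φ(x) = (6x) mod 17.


Kernel = preimage of identity
ker(φ) = {x ∈ ℤ : 6x ≡ 0 (mod 17)}. gcd(6,17) = 1, so 6x ≡ 0 (mod 17) ⟺ x ≡ 0 (mod 17/1 = 17). Hence ker(φ) = 17ℤ

ker(φ) = 17ℤ


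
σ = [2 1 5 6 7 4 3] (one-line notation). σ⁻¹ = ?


To find σ⁻¹, swap domain and range:
σ(1) = 2 → σ⁻¹(2) = 1
σ(2) = 1 → σ⁻¹(1) = 2
σ(3) = 5 → σ⁻¹(5) = 3
σ(4) = 6 → σ⁻¹(6) = 4
σ(5) = 7 → σ⁻¹(7) = 5
σ(6) = 4 → σ⁻¹(4) = 6
σ(7) = 3 → σ⁻¹(3) = 7

σ⁻¹ = [2 1 7 6 3 4 5]


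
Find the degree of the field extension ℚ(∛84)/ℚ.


∛84 has minimal polynomial x³ - 84 (irreducible over ℚ since 84 is not a perfect cube)

[ℚ(∛84)/ℚ] = 3


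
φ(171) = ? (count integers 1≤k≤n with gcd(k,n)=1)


Factor n: 171 = 3^2 × 19
φ(n) = n · ∏(1 - 1/p) over distinct primes p | n
φ(171) = 171 · (1 - 1/3) · (1 - 1/19) = 108

φ(171) = 108


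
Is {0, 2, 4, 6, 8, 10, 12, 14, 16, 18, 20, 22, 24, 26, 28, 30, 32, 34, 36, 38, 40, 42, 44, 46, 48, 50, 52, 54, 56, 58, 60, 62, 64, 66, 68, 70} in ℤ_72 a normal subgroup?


H = {0, 2, 4, 6, 8, 10, 12, 14, 16, 18, 20, 22, 24, 26, 28, 30, 32, 34, 36, 38, 40, 42, 44, 46, 48, 50, 52, 54, 56, 58, 60, 62, 64, 66, 68, 70} in ℤ_72
ℤ_72 is abelian; every subgroup of an abelian group is normal

Yes, normal subgroup


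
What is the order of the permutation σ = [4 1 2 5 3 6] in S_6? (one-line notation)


Cycle decomposition: (1 4 5 3 2)
Cycle lengths: 5
Order = lcm(5) = 5

ord(σ) = 5


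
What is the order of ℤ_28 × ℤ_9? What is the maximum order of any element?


|ℤ_28 × ℤ_9| = 28 × 9 = 252
Max element order = lcm(28,9) = 252
Cyclic? Yes (gcd=1)

|ℤ_28×ℤ_9| = 252, max element order = 252


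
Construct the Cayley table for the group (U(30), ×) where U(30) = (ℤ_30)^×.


Elements: {1, 7, 11, 13, 17, 19, 23, 29}
Operation: multiplication mod 30
Entry (a, b) = (a × b) mod 30

Cayley table:
   |  1 |  7 | 11 | 13 | 17 | 19 | 23 | 29
 1 |  1 |  7 | 11 | 13 | 17 | 19 | 23 | 29
 7 |  7 | 19 | 17 |  1 | 29 | 13 | 11 | 23
11 | 11 | 17 |  1 | 23 |  7 | 29 | 13 | 19
13 | 13 |  1 | 23 | 19 | 11 |  7 | 29 | 17
17 | 17 | 29 |  7 | 11 | 19 | 23 |  1 | 13
19 | 19 | 13 | 29 |  7 | 23 |  1 | 17 | 11
23 | 23 | 11 | 13 | 29 |  1 | 17 | 19 |  7
29 | 29 | 23 | 19 | 17 | 13 | 11 |  7 |  1


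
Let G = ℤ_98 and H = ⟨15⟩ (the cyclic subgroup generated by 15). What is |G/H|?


|⟨15⟩| = n / gcd(15, 98) = 98 / 1 = 98
H is normal (ℤ_98 is abelian).
|G/H| = |G| / |H| = 98 / 98 = 1

|G/H| = 1


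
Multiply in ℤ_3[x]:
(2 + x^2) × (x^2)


Expand and collect like terms; reduce coefficients mod 3:
x^0: 2·0 = 0 ≡ 0 (mod 3)
x^1: 2·0 + 0·0 = 0 ≡ 0 (mod 3)
x^2: 2·1 + 0·0 + 1·0 = 2 ≡ 2 (mod 3)
x^3: 0·1 + 1·0 = 0 ≡ 0 (mod 3)
x^4: 1·1 = 1 ≡ 1 (mod 3)
Result: 2x^2 + x^4

f · g = 2x^2 + x^4


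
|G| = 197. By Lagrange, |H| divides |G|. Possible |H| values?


Lagrange's theorem: |H| divides |G|
|G| = 197
Divisors of 197: 1, 197

Possible subgroup orders: {1, 197}


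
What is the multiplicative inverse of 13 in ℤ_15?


Use the extended Euclidean algorithm to write 1 = 13·s + 15·t; then s mod 15 is the inverse.
Euclidean algorithm:
  13 = 0·15 + 13
  15 = 1·13 + 2
  13 = 6·2 + 1
  2 = 2·1 + 0
gcd(13,15) = 1
Back-substitution gives: 13·(7) + 15·(-6) = 1
So 13⁻¹ ≡ 7 ≡ 7 (mod 15)
Check: 13 × 7 = 91 ≡ 1 (mod 15) ✓

13⁻¹ ≡ 7 (mod 15)


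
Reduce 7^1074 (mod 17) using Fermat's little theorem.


Fermat's little theorem: if p is prime and gcd(a,p)=1, then a^(p-1) ≡ 1 (mod p)
p = 17 is prime, gcd(7,17) = 1
Reduce exponent: 1074 mod 16 = 2
So 7^1074 ≡ 7^2 (mod 17)
7^2 mod 17 = 15

7^1074 ≡ 15 (mod 17)


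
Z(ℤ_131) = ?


Z(G) = {g ∈ G | gx = xg for all x ∈ G}
ℤ_131 is abelian, so Z(G) = G

Z(ℤ_131) = ℤ_131


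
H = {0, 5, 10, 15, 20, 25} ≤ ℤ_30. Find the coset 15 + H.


15 + H = {15 + h (mod 30) : h ∈ H}
15+0=15, 15+5=20, 15+10=25, 15+15=0, 15+20=5, 15+25=10
15 + H = {0, 5, 10, 15, 20, 25} = 0 + H

15 + H = {0, 5, 10, 15, 20, 25}


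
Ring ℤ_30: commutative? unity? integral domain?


ℤ_30 is a commutative ring with unity 1; 30 = 2×15 is composite, so 2·15 ≡ 0 gives zero divisors (not an integral domain)
Commutative: Yes
Integral domain: No
Has unity: Yes

ℤ_30: Commutative=Yes, Unity=Yes


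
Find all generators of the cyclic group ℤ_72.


g generates ℤ_n iff gcd(g,n) = 1
Prime factors of 72: 2, 3
Generators are g ∈ {1,...,71} not divisible by any of these primes.
Generators: {1, 5, 7, 11, 13, 17, 19, 23, 25, 29, 31, 35, 37, 41, 43, 47, 49, 53, 55, 59, 61, 65, 67, 71}
Number of generators = φ(72) = 24

Generators of ℤ_72 = {1, 5, 7, 11, 13, 17, 19, 23, 25, 29, 31, 35, 37, 41, 43, 47, 49, 53, 55, 59, 61, 65, 67, 71}


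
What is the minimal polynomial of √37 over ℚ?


√37 satisfies x² - 37 = 0, irreducible over ℚ since 37 is squarefree

Minimal polynomial: x² - 37


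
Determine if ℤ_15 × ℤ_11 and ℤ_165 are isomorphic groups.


Comparing ℤ_15 × ℤ_11 and ℤ_165:
gcd(15,11) = 1, so ℤ_15 × ℤ_11 ≅ ℤ_165 (CRT)

Yes, ℤ_15 × ℤ_11 ≅ ℤ_165


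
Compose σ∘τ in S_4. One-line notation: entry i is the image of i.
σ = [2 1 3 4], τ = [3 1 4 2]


σ∘τ: apply τ first, then σ
1 →τ 3 →σ 3
2 →τ 1 →σ 2
3 →τ 4 →σ 4
4 →τ 2 →σ 1

σ∘τ = [3 2 4 1]


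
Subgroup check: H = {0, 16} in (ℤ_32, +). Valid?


Subgroup test for H = {0, 16} in (ℤ_32, +):
(1) 0 ∈ H? Yes
(2) Closure: for all a,b ∈ H, (a+b) mod 32 ∈ H? Yes
(3) Inverses: for all a ∈ H, -a mod 32 ∈ H? Yes

Yes, H is a subgroup of ℤ_32


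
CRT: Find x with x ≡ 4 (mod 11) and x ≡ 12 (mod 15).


m₁ = 11, m₂ = 15, gcd = 1, so CRT applies. M = m₁·m₂ = 165
Let M₁ = M/m₁ = 15, M₂ = M/m₂ = 11
Find y₁ ≡ M₁⁻¹ (mod m₁): 15⁻¹ ≡ 3 (mod 11)
Find y₂ ≡ M₂⁻¹ (mod m₂): 11⁻¹ ≡ 11 (mod 15)
x = a₁·M₁·y₁ + a₂·M₂·y₂ = 4·15·3 + 12·11·11 = 1632
Reduce mod 165: x ≡ 147
Check: 147 mod 11 = 4 ✓, 147 mod 15 = 12 ✓

x ≡ 147 (mod 165)


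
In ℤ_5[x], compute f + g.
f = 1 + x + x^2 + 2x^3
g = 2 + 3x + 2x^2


Add coefficients mod 5:
x^0: 1 + 2 = 3 (mod 5)
x^1: 1 + 3 = 4 (mod 5)
x^2: 1 + 2 = 3 (mod 5)
x^3: 2 + 0 = 2 (mod 5)
Result: 3 + 4x + 3x^2 + 2x^3

f + g = 3 + 4x + 3x^2 + 2x^3


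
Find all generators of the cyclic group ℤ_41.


g generates ℤ_n iff gcd(g,n) = 1
Prime factors of 41: 41
Generators are g ∈ {1,...,40} not divisible by any of these primes.
Generators: {1, 2, 3, 4, 5, 6, 7, 8, 9, 10, 11, 12, 13, 14, 15, 16, 17, 18, 19, 20, 21, 22, 23, 24, 25, 26, 27, 28, 29, 30, 31, 32, 33, 34, 35, 36, 37, 38, 39, 40}
Number of generators = φ(41) = 40

Generators of ℤ_41 = {1, 2, 3, 4, 5, 6, 7, 8, 9, 10, 11, 12, 13, 14, 15, 16, 17, 18, 19, 20, 21, 22, 23, 24, 25, 26, 27, 28, 29, 30, 31, 32, 33, 34, 35, 36, 37, 38, 39, 40}


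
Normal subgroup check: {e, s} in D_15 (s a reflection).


H = {e, s} in D_15 (s a reflection)
r·s·r⁻¹ = sr⁻² ≠ s for n ≥ 3, so {e, s} is not closed under conjugation

No, not a normal subgroup


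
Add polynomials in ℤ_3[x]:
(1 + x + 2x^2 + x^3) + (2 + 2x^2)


Add coefficients mod 3:
x^0: 1 + 2 = 0 (mod 3)
x^1: 1 + 0 = 1 (mod 3)
x^2: 2 + 2 = 1 (mod 3)
x^3: 1 + 0 = 1 (mod 3)
Result: x + x^2 + x^3

f + g = x + x^2 + x^3


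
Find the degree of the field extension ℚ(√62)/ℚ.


√62 has minimal polynomial x² - 62 (irreducible over ℚ since 62 is squarefree)

[ℚ(√62)/ℚ] = 2


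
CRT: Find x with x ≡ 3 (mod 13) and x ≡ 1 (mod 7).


m₁ = 13, m₂ = 7, gcd = 1, so CRT applies. M = m₁·m₂ = 91
Let M₁ = M/m₁ = 7, M₂ = M/m₂ = 13
Find y₁ ≡ M₁⁻¹ (mod m₁): 7⁻¹ ≡ 2 (mod 13)
Find y₂ ≡ M₂⁻¹ (mod m₂): 13⁻¹ ≡ 6 (mod 7)
x = a₁·M₁·y₁ + a₂·M₂·y₂ = 3·7·2 + 1·13·6 = 120
Reduce mod 91: x ≡ 29
Check: 29 mod 13 = 3 ✓, 29 mod 7 = 1 ✓

x ≡ 29 (mod 91)


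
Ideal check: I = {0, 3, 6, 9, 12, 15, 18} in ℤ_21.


Check ideal conditions for I = {0, 3, 6, 9, 12, 15, 18} in ℤ_21:
(1) I is an additive subgroup? Yes
(2) For r ∈ ℤ_21 and a ∈ I: r·a ∈ I? Yes

Yes, I is an ideal of ℤ_21


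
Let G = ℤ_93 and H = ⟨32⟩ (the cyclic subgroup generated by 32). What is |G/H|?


|⟨32⟩| = n / gcd(32, 93) = 93 / 1 = 93
H is normal (ℤ_93 is abelian).
|G/H| = |G| / |H| = 93 / 93 = 1

|G/H| = 1


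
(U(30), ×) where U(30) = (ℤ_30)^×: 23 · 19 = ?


Operation: multiplication mod 30
23 · 19 = (a × b) mod 30 with a = 23, b = 19

23 · 19 = 17


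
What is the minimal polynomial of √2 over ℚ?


√2 satisfies x² - 2 = 0, irreducible over ℚ since 2 is squarefree

Minimal polynomial: x² - 2


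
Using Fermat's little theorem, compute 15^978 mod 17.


Fermat's little theorem: if p is prime and gcd(a,p)=1, then a^(p-1) ≡ 1 (mod p)
p = 17 is prime, gcd(15,17) = 1
Reduce exponent: 978 mod 16 = 2
So 15^978 ≡ 15^2 (mod 17)
15^2 mod 17 = 4

15^978 ≡ 4 (mod 17)


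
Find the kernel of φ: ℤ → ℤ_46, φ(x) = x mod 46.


Kernel = preimage of identity
ker(φ) = {x ∈ ℤ : x ≡ 0 (mod 46)} = 46ℤ = {0, ±46, ±92, ...}

ker(φ) = 46ℤ


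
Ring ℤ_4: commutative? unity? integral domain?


ℤ_4 is a commutative ring with unity 1; 4 = 2×2 is composite, so 2·2 ≡ 0 gives zero divisors (not an integral domain)
Commutative: Yes
Integral domain: No
Has unity: Yes

ℤ_4: Commutative=Yes, Unity=Yes


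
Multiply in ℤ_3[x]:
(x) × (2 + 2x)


Expand and collect like terms; reduce coefficients mod 3:
x^0: 0·2 = 0 ≡ 0 (mod 3)
x^1: 0·2 + 1·2 = 2 ≡ 2 (mod 3)
x^2: 1·2 = 2 ≡ 2 (mod 3)
Result: 2x + 2x^2

f · g = 2x + 2x^2


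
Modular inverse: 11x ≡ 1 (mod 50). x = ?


Use the extended Euclidean algorithm to write 1 = 11·s + 50·t; then s mod 50 is the inverse.
Euclidean algorithm:
  11 = 0·50 + 11
  50 = 4·11 + 6
  11 = 1·6 + 5
  6 = 1·5 + 1
  5 = 5·1 + 0
gcd(11,50) = 1
Back-substitution gives: 11·(-9) + 50·(2) = 1
So 11⁻¹ ≡ -9 ≡ 41 (mod 50)
Check: 11 × 41 = 451 ≡ 1 (mod 50) ✓

11⁻¹ ≡ 41 (mod 50)


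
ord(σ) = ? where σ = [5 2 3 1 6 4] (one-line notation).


Cycle decomposition: (1 5 6 4)
Cycle lengths: 4
Order = lcm(4) = 4

ord(σ) = 4


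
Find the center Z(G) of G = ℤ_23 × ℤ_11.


Z(G) = {g ∈ G | gx = xg for all x ∈ G}
Direct product of abelian groups is abelian, so Z(G) = G

Z(ℤ_23 × ℤ_11) = ℤ_23 × ℤ_11


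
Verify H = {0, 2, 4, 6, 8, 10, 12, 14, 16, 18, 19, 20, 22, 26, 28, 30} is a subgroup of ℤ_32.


Subgroup test for H = {0, 2, 4, 6, 8, 10, 12, 14, 16, 18, 19, 20, 22, 26, 28, 30} in (ℤ_32, +):
(1) 0 ∈ H? Yes
(2) Closure: for all a,b ∈ H, (a+b) mod 32 ∈ H? No  [counterexample: 2 + 19 = 21 ∉ H]
(3) Inverses: for all a ∈ H, -a mod 32 ∈ H? No

No, H is not a subgroup of ℤ_32


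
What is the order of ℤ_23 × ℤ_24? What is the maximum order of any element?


|ℤ_23 × ℤ_24| = 23 × 24 = 552
Max element order = lcm(23,24) = 552
Cyclic? Yes (gcd=1)

|ℤ_23×ℤ_24| = 552, max element order = 552


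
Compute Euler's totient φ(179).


Factor n: 179 = 179
φ(n) = n · ∏(1 - 1/p) over distinct primes p | n
φ(179) = 179 · (1 - 1/179) = 178

φ(179) = 178


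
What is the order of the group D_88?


|D_n| = 2n (n rotations and n reflections)
|D_88| = 2×88 = 176

|D_88| = 176


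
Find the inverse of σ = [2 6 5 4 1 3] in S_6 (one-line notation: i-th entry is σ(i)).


To find σ⁻¹, swap domain and range:
σ(1) = 2 → σ⁻¹(2) = 1
σ(2) = 6 → σ⁻¹(6) = 2
σ(3) = 5 → σ⁻¹(5) = 3
σ(4) = 4 → σ⁻¹(4) = 4
σ(5) = 1 → σ⁻¹(1) = 5
σ(6) = 3 → σ⁻¹(3) = 6

σ⁻¹ = [5 1 6 4 3 2]


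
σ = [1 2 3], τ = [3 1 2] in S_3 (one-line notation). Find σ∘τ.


σ∘τ: apply τ first, then σ
1 →τ 3 →σ 3
2 →τ 1 →σ 1
3 →τ 2 →σ 2

σ∘τ = [3 1 2]


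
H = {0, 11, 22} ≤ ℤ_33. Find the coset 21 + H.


21 + H = {21 + h (mod 33) : h ∈ H}
21+0=21, 21+11=32, 21+22=10
21 + H = {10, 21, 32} = 10 + H

21 + H = {10, 21, 32}


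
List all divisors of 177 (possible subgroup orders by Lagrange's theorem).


Lagrange's theorem: |H| divides |G|
|G| = 177
Divisors of 177: 1, 3, 59, 177

Possible subgroup orders: {1, 3, 59, 177}


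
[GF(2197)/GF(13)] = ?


GF(2197) = GF(13^3), so the extension degree is 3

[GF(2197)/GF(13)] = 3


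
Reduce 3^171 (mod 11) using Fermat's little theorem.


Fermat's little theorem: if p is prime and gcd(a,p)=1, then a^(p-1) ≡ 1 (mod p)
p = 11 is prime, gcd(3,11) = 1
Reduce exponent: 171 mod 10 = 1
So 3^171 ≡ 3^1 (mod 11)
3^1 mod 11 = 3

3^171 ≡ 3 (mod 11)


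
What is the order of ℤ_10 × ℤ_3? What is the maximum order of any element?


|ℤ_10 × ℤ_3| = 10 × 3 = 30
Max element order = lcm(10,3) = 30
Cyclic? Yes (gcd=1)

|ℤ_10×ℤ_3| = 30, max element order = 30


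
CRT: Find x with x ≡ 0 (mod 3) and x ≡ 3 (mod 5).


m₁ = 3, m₂ = 5, gcd = 1, so CRT applies. M = m₁·m₂ = 15
Let M₁ = M/m₁ = 5, M₂ = M/m₂ = 3
Find y₁ ≡ M₁⁻¹ (mod m₁): 5⁻¹ ≡ 2 (mod 3)
Find y₂ ≡ M₂⁻¹ (mod m₂): 3⁻¹ ≡ 2 (mod 5)
x = a₁·M₁·y₁ + a₂·M₂·y₂ = 0·5·2 + 3·3·2 = 18
Reduce mod 15: x ≡ 3
Check: 3 mod 3 = 0 ✓, 3 mod 5 = 3 ✓

x ≡ 3 (mod 15)
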